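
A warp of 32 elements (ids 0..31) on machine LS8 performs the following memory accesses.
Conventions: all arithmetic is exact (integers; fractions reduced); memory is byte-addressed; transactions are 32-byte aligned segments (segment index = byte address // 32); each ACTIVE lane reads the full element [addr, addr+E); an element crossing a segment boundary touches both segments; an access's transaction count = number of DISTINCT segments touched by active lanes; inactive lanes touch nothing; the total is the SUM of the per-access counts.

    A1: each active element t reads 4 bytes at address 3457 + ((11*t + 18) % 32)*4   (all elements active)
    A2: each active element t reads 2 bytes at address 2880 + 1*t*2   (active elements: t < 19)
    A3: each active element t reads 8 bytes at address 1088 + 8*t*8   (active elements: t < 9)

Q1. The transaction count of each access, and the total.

A1: 5 transactions
A2: 2 transactions
A3: 9 transactions

Answer: 5,2,9; total 16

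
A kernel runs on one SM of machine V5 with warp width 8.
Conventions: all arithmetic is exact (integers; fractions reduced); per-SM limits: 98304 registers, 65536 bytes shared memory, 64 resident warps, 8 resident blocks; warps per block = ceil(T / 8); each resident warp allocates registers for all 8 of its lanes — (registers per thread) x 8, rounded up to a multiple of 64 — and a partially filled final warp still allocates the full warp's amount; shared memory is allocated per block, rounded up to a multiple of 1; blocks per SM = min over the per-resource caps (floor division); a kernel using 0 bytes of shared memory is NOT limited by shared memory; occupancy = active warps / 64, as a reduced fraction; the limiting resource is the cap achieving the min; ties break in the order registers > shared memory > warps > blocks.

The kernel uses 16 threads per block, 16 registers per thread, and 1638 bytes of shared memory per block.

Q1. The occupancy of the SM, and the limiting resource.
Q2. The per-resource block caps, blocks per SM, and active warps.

Answer: occupancy 1/4, limited by blocks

registers: 384 blocks
shared memory: 40 blocks
warps: 32 blocks
blocks: 8 blocks

Answer: 8 blocks, 16 active warps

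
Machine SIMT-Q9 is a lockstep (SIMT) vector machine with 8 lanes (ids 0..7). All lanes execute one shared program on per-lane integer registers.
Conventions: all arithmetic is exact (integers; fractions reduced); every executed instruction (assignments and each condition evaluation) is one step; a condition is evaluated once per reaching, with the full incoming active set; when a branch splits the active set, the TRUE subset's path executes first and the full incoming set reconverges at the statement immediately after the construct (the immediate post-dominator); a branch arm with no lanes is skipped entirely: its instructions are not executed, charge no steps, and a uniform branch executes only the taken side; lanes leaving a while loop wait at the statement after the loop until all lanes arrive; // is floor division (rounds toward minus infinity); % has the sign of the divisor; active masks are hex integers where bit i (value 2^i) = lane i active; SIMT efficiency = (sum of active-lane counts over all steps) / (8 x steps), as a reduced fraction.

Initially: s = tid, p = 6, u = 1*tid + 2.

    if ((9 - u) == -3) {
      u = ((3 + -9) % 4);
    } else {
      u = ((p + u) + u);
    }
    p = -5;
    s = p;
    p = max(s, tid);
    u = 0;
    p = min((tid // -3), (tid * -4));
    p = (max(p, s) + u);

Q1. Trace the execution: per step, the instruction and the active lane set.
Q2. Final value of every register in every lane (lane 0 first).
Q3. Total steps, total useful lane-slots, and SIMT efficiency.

step 0: eval ((9 - u) == -3)         0xff
step 1: u <- ((p + u) + u)           0xff
step 2: p <- -5                      0xff
step 3: s <- p                       0xff
step 4: p <- max(s, tid)             0xff
step 5: u <- 0                       0xff
step 6: p <- min((tid // -3), (tid * -4)) 0xff
step 7: p <- (max(p, s) + u)         0xff

Answer: 8 steps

s: -5,-5,-5,-5,-5,-5,-5,-5
p: 0,-4,-5,-5,-5,-5,-5,-5
u: 0,0,0,0,0,0,0,0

steps = 8; useful = 64; efficiency = 64/64 = 1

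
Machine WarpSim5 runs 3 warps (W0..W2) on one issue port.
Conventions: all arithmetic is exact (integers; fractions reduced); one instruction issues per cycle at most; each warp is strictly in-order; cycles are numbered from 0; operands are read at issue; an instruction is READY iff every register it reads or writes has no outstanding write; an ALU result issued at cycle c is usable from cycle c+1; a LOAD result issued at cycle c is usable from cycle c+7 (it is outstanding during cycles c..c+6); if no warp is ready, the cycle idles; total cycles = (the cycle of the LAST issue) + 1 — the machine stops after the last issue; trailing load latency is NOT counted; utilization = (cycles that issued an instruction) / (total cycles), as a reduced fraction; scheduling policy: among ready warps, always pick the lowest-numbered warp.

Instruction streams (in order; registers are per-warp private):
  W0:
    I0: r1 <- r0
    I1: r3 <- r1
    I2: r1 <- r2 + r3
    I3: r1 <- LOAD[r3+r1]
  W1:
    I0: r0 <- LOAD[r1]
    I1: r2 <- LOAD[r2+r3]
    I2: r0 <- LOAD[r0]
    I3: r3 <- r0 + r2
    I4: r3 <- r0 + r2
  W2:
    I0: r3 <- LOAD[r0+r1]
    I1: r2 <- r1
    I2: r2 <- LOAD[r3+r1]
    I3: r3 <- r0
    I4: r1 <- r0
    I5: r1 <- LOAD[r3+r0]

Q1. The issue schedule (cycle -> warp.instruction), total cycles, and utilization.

cycle 0: W0.I0
cycle 1: W0.I1
cycle 2: W0.I2
cycle 3: W0.I3
cycle 4: W1.I0
cycle 5: W1.I1
cycle 6: W2.I0
cycle 7: W2.I1
cycle 8: idle
cycle 9: idle
cycle 10: idle
cycle 11: W1.I2
cycle 12: idle
cycle 13: W2.I2
cycle 14: W2.I3
cycle 15: W2.I4
cycle 16: W2.I5
cycle 17: idle
cycle 18: W1.I3
cycle 19: W1.I4

Answer: 20 cycles, utilization 3/4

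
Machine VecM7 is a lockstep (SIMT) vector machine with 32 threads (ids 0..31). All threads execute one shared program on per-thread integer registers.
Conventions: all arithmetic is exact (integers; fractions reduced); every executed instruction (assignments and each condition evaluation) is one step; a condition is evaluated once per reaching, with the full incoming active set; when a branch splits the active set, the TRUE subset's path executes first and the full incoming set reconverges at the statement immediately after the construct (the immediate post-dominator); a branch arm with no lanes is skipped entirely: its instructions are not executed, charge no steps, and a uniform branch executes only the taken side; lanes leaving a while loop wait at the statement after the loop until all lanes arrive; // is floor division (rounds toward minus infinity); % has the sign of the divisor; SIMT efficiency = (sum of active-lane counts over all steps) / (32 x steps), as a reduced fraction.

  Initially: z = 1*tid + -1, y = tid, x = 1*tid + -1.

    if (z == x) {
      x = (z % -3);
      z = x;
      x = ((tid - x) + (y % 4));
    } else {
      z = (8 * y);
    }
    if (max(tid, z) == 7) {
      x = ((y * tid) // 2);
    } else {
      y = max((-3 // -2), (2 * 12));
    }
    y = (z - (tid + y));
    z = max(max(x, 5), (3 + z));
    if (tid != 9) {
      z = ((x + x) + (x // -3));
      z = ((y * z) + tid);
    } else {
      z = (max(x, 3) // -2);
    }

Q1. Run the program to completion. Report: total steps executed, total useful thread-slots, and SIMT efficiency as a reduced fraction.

Answer: 13 steps, 351 useful, 27/32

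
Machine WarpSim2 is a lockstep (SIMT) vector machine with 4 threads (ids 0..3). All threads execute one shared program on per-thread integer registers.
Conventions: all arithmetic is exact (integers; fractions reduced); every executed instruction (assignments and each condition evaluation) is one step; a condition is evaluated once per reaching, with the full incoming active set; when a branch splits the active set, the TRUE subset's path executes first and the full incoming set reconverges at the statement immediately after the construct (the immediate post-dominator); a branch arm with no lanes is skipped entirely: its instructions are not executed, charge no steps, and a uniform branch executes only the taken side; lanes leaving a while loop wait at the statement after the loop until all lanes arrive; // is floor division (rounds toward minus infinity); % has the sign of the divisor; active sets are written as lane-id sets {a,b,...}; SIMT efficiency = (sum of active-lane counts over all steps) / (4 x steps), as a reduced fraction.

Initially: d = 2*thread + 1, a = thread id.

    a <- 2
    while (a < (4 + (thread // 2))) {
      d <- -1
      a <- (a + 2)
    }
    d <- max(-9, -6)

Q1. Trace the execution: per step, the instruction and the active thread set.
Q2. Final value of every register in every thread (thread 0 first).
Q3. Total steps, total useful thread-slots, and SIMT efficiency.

step 0: a <- 2                       {0,1,2,3}
step 1: eval (a < (4 + (thread // 2))) {0,1,2,3}
step 2: d <- -1                      {0,1,2,3}
step 3: a <- (a + 2)                 {0,1,2,3}
step 4: eval (a < (4 + (thread // 2))) {0,1,2,3}
step 5: d <- -1                      {2,3}
step 6: a <- (a + 2)                 {2,3}
step 7: eval (a < (4 + (thread // 2))) {2,3}
step 8: d <- max(-9, -6)             {0,1,2,3}

Answer: 9 steps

d: -6,-6,-6,-6
a: 4,4,6,6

steps = 9; useful = 30; efficiency = 30/36 = 5/6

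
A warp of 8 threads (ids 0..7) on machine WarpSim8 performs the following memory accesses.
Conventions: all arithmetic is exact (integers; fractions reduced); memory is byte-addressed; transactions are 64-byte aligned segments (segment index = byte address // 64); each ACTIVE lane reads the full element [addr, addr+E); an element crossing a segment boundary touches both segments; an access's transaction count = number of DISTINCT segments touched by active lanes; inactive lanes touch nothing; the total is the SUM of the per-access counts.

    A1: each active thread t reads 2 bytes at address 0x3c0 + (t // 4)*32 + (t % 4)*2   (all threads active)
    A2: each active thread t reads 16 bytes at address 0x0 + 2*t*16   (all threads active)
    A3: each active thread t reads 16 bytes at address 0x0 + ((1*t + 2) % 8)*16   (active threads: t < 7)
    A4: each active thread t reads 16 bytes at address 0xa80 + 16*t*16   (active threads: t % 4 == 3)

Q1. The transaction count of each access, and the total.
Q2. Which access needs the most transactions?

A1: 1 transaction
A2: 4 transactions
A3: 2 transactions
A4: 2 transactions

Answer: 1,4,2,2; total 9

Answer: A2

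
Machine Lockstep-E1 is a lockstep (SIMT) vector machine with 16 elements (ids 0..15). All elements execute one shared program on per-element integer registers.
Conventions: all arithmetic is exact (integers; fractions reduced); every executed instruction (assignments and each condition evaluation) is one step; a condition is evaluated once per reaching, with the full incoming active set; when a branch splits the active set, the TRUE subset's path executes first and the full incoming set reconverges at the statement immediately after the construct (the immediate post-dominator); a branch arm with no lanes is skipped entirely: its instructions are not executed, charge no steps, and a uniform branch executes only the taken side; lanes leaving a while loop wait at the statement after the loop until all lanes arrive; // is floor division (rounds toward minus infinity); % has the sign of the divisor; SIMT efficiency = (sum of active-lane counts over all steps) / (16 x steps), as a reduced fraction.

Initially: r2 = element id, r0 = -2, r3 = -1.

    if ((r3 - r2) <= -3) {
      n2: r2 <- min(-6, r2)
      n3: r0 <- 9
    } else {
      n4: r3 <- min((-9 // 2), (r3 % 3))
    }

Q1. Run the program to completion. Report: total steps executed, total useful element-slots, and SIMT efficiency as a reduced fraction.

Answer: 4 steps, 46 useful, 23/32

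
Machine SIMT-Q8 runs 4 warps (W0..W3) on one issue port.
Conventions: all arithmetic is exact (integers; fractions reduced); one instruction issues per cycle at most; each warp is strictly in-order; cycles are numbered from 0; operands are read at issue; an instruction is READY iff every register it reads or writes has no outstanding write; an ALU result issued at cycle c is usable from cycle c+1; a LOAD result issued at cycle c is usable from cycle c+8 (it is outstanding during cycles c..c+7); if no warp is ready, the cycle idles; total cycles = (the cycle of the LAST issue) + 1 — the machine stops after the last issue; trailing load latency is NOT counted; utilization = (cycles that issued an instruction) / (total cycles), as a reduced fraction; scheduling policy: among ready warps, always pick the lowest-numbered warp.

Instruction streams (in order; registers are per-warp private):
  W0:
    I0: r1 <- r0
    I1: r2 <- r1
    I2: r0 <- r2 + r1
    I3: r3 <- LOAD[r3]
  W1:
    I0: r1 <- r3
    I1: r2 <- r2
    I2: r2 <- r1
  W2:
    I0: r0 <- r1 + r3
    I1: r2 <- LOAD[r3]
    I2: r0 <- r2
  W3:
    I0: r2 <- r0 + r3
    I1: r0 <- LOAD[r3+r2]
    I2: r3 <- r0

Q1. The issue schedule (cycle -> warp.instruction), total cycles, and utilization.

cycle 0: W0.I0
cycle 1: W0.I1
cycle 2: W0.I2
cycle 3: W0.I3
cycle 4: W1.I0
cycle 5: W1.I1
cycle 6: W1.I2
cycle 7: W2.I0
cycle 8: W2.I1
cycle 9: W3.I0
cycle 10: W3.I1
cycle 11: idle
cycle 12: idle
cycle 13: idle
cycle 14: idle
cycle 15: idle
cycle 16: W2.I2
cycle 17: idle
cycle 18: W3.I2

Answer: 19 cycles, utilization 13/19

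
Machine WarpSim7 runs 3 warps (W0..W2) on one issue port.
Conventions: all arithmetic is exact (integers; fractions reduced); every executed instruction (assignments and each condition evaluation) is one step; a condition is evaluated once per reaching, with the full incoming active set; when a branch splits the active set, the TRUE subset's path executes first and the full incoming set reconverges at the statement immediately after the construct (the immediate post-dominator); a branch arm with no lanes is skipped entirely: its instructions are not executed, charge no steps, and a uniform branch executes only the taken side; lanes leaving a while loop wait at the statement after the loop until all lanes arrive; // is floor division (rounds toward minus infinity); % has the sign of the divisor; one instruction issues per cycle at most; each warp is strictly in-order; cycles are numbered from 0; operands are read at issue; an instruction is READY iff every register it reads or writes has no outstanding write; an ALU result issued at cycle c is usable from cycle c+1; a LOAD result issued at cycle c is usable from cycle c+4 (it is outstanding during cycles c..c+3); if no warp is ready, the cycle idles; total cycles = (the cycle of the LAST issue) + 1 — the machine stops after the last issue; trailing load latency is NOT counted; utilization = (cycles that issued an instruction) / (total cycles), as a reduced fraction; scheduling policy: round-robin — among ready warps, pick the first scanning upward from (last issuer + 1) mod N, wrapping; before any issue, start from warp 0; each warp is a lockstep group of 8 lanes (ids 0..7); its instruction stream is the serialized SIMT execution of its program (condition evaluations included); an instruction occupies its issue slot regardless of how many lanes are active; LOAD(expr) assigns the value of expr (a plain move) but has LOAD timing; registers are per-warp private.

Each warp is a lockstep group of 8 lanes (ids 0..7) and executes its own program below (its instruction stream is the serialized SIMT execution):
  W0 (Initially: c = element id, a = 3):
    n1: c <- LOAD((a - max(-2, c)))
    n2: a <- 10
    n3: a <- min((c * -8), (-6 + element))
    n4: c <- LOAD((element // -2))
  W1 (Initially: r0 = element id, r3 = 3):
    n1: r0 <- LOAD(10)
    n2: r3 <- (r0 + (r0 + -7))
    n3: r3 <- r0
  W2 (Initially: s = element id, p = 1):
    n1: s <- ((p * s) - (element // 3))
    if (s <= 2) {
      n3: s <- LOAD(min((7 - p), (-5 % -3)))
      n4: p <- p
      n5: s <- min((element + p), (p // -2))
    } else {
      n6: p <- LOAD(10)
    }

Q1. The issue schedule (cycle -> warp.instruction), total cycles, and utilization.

cycle 0: W0.I0
cycle 1: W1.I0
cycle 2: W2.I0
cycle 3: W0.I1
cycle 4: W2.I1
cycle 5: W0.I2
cycle 6: W1.I1
cycle 7: W2.I2
cycle 8: W0.I3
cycle 9: W1.I2
cycle 10: W2.I3
cycle 11: W2.I4
cycle 12: W2.I5

Answer: 13 cycles, utilization 1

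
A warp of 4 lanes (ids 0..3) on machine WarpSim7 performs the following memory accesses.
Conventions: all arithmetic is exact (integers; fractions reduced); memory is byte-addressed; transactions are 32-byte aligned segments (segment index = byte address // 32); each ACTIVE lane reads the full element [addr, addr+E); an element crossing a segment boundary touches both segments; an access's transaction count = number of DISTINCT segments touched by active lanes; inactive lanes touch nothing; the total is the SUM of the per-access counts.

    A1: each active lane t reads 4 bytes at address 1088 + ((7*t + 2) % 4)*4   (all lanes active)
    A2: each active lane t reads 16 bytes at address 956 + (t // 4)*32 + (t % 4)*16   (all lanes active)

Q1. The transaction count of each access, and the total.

A1: 1 transaction
A2: 3 transactions

Answer: 1,3; total 4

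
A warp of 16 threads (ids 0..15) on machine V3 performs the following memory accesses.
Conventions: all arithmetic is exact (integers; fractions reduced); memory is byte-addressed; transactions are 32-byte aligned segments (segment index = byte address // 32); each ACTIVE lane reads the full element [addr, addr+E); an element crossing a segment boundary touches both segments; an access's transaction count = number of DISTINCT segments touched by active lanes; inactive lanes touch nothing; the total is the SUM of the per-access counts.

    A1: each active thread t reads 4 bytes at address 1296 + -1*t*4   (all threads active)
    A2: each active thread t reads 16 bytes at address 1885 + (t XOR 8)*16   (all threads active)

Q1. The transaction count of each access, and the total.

A1: 3 transactions
A2: 9 transactions

Answer: 3,9; total 12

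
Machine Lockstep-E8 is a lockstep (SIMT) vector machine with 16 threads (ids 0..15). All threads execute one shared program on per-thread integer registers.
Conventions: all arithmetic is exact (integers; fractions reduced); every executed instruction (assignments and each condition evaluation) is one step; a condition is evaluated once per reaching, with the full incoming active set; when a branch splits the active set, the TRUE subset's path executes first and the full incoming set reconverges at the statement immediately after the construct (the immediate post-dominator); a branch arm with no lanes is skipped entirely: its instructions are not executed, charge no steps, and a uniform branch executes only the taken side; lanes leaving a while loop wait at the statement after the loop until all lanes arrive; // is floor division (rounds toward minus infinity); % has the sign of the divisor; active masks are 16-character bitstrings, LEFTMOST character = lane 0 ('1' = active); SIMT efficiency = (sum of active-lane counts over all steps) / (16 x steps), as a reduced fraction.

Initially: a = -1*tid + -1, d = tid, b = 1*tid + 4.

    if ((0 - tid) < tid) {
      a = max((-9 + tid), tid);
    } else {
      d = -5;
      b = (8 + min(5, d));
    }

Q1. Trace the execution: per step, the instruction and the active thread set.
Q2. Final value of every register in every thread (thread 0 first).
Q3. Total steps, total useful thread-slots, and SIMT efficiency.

step 0: eval ((0 - tid) < tid)       1111111111111111
step 1: a <- max((-9 + tid), tid)    0111111111111111
step 2: d <- -5                      1000000000000000
step 3: b <- (8 + min(5, d))         1000000000000000

Answer: 4 steps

a: -1,1,2,3,4,5,6,7,8,9,10,11,12,13,14,15
d: -5,1,2,3,4,5,6,7,8,9,10,11,12,13,14,15
b: 3,5,6,7,8,9,10,11,12,13,14,15,16,17,18,19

steps = 4; useful = 33; efficiency = 33/64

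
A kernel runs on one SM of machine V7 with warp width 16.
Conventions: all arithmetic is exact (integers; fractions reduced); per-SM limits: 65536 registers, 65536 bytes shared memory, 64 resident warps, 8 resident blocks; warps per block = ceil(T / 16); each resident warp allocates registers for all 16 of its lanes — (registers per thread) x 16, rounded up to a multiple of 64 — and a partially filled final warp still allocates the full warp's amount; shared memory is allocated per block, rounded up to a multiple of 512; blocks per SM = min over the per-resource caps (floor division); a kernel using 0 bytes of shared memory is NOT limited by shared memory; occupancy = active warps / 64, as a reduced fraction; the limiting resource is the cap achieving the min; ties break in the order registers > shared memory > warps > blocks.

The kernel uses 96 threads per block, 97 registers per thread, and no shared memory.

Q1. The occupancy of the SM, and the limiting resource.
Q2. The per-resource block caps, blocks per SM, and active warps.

Answer: occupancy 9/16, limited by registers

registers: 6 blocks
shared memory: no limit (kernel uses none)
warps: 10 blocks
blocks: 8 blocks

Answer: 6 blocks, 36 active warps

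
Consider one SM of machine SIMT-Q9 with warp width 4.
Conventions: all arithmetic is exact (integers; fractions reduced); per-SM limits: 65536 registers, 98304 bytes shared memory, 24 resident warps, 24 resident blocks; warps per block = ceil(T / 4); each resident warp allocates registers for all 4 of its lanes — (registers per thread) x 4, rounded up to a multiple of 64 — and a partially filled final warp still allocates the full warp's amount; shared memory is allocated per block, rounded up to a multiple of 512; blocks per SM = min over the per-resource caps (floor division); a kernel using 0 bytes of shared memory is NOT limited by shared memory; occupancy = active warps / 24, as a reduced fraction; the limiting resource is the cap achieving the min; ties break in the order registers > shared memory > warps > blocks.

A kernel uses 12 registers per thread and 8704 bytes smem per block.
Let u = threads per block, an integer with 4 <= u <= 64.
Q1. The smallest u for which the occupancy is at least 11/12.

Answer: u = 5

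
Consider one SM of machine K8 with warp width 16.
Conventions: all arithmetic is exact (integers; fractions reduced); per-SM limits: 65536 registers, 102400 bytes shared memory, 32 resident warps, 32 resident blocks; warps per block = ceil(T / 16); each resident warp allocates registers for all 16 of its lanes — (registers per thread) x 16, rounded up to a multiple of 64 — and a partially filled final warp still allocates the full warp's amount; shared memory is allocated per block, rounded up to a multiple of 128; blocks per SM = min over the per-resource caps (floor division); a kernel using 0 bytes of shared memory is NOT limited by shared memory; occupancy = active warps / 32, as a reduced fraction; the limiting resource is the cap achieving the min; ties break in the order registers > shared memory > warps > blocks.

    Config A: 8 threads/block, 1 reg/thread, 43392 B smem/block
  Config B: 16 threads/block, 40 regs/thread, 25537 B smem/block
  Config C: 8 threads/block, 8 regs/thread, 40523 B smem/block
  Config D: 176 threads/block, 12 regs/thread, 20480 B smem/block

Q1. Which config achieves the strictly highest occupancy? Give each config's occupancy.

occupancies: A 1/16, B 1/8, C 1/16, D 11/16

Answer: D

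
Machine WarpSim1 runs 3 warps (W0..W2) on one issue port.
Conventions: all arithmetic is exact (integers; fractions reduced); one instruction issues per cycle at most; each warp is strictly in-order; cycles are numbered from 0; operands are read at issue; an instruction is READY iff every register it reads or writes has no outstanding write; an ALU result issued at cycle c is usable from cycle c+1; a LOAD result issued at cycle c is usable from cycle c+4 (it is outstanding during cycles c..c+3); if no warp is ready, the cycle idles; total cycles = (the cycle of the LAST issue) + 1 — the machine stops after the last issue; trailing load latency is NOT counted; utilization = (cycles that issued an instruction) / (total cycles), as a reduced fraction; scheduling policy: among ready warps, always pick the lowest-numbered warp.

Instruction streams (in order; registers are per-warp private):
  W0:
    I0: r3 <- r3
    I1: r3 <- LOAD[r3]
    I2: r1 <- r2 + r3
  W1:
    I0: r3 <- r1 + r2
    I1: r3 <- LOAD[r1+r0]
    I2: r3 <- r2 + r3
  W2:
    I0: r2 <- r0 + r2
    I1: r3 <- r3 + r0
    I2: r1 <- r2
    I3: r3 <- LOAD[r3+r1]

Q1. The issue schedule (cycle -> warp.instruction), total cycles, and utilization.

cycle 0: W0.I0
cycle 1: W0.I1
cycle 2: W1.I0
cycle 3: W1.I1
cycle 4: W2.I0
cycle 5: W0.I2
cycle 6: W2.I1
cycle 7: W1.I2
cycle 8: W2.I2
cycle 9: W2.I3

Answer: 10 cycles, utilization 1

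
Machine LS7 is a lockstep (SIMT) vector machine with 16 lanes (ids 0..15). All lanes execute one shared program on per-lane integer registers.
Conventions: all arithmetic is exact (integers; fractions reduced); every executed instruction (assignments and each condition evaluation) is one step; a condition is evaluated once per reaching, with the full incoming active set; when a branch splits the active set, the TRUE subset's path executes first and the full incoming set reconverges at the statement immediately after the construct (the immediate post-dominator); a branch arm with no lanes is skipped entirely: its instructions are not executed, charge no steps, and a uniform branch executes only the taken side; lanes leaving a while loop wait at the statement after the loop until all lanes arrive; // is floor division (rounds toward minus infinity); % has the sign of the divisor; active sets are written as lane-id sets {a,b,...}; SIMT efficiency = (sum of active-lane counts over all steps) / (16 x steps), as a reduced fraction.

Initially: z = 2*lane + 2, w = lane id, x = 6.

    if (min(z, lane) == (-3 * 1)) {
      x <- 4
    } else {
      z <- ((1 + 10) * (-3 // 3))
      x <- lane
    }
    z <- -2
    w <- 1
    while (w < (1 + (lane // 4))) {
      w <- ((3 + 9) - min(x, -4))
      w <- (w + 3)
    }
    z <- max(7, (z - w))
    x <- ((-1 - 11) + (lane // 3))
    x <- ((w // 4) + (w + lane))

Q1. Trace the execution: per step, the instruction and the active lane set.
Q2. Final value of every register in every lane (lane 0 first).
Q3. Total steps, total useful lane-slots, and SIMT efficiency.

step 0: eval (min(z, lane) == (-3 * 1)) {0,1,2,3,4,5,6,7,8,9,10,11,12,13,14,15}
step 1: z <- ((1 + 10) * (-3 // 3))  {0,1,2,3,4,5,6,7,8,9,10,11,12,13,14,15}
step 2: x <- lane                    {0,1,2,3,4,5,6,7,8,9,10,11,12,13,14,15}
step 3: z <- -2                      {0,1,2,3,4,5,6,7,8,9,10,11,12,13,14,15}
step 4: w <- 1                       {0,1,2,3,4,5,6,7,8,9,10,11,12,13,14,15}
step 5: eval (w < (1 + (lane // 4))) {0,1,2,3,4,5,6,7,8,9,10,11,12,13,14,15}
step 6: w <- ((3 + 9) - min(x, -4))  {4,5,6,7,8,9,10,11,12,13,14,15}
step 7: w <- (w + 3)                 {4,5,6,7,8,9,10,11,12,13,14,15}
step 8: eval (w < (1 + (lane // 4))) {4,5,6,7,8,9,10,11,12,13,14,15}
step 9: z <- max(7, (z - w))         {0,1,2,3,4,5,6,7,8,9,10,11,12,13,14,15}
step 10: x <- ((-1 - 11) + (lane // 3)) {0,1,2,3,4,5,6,7,8,9,10,11,12,13,14,15}
step 11: x <- ((w // 4) + (w + lane)) {0,1,2,3,4,5,6,7,8,9,10,11,12,13,14,15}

Answer: 12 steps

z: 7,7,7,7,7,7,7,7,7,7,7,7,7,7,7,7
w: 1,1,1,1,19,19,19,19,19,19,19,19,19,19,19,19
x: 1,2,3,4,27,28,29,30,31,32,33,34,35,36,37,38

steps = 12; useful = 180; efficiency = 180/192 = 15/16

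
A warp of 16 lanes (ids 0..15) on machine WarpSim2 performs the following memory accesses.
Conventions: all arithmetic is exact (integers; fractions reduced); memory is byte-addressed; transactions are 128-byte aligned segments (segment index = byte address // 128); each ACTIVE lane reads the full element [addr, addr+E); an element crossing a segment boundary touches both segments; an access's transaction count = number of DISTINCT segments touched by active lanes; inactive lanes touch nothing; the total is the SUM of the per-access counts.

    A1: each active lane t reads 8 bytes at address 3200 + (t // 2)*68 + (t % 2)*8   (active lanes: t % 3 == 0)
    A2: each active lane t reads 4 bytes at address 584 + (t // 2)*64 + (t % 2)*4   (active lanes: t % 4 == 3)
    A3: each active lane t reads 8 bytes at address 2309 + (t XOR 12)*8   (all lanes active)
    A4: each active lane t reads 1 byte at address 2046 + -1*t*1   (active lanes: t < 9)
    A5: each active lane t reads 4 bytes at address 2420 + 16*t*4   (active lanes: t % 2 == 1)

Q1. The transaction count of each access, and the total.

A1: 4 transactions
A2: 4 transactions
A3: 2 transactions
A4: 1 transaction
A5: 8 transactions

Answer: 4,4,2,1,8; total 19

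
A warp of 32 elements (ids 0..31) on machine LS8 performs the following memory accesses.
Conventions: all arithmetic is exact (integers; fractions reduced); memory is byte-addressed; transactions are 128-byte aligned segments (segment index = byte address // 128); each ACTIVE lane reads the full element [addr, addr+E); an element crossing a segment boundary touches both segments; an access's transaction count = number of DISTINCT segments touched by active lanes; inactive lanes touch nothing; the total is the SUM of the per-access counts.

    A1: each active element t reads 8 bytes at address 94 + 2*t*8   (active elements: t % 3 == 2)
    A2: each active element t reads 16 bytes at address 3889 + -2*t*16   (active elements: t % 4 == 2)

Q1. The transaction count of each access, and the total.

A1: 5 transactions
A2: 9 transactions

Answer: 5,9; total 14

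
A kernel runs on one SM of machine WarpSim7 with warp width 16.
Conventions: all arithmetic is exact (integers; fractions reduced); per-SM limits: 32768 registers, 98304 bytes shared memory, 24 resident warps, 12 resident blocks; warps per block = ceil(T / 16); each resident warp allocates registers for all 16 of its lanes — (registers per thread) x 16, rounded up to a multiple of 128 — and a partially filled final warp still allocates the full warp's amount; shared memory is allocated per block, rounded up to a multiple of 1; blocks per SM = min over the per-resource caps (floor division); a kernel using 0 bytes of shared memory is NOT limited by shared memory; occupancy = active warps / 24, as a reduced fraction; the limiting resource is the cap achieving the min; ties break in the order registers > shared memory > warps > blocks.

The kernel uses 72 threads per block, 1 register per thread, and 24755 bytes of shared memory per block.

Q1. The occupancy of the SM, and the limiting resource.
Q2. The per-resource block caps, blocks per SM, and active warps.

Answer: occupancy 5/8, limited by shared memory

registers: 51 blocks
shared memory: 3 blocks
warps: 4 blocks
blocks: 12 blocks

Answer: 3 blocks, 15 active warps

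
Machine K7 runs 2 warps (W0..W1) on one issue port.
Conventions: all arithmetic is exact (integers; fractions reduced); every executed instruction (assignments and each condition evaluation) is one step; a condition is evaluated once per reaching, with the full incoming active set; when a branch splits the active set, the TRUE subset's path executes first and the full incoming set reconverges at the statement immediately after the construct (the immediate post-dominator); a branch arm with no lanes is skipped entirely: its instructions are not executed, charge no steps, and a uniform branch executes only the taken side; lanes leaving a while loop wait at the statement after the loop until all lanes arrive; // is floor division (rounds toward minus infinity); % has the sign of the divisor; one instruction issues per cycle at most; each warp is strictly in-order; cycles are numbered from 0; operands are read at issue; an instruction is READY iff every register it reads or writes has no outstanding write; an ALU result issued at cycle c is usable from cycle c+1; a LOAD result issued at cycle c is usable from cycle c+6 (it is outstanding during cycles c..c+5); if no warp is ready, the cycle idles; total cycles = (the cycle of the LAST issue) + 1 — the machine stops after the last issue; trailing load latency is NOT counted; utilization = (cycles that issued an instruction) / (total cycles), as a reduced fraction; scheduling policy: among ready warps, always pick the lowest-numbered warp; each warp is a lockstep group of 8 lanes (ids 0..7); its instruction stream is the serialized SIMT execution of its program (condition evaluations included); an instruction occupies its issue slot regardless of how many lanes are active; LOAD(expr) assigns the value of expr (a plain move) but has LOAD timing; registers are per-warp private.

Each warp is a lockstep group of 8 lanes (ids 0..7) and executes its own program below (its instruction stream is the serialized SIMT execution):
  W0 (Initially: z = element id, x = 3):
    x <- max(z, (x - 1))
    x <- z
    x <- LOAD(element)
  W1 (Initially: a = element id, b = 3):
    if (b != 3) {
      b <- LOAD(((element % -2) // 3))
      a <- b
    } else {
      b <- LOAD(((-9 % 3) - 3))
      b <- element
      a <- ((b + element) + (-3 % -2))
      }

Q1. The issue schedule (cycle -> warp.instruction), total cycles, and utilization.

cycle 0: W0.I0
cycle 1: W0.I1
cycle 2: W0.I2
cycle 3: W1.I0
cycle 4: W1.I1
cycle 5: idle
cycle 6: idle
cycle 7: idle
cycle 8: idle
cycle 9: idle
cycle 10: W1.I2
cycle 11: W1.I3

Answer: 12 cycles, utilization 7/12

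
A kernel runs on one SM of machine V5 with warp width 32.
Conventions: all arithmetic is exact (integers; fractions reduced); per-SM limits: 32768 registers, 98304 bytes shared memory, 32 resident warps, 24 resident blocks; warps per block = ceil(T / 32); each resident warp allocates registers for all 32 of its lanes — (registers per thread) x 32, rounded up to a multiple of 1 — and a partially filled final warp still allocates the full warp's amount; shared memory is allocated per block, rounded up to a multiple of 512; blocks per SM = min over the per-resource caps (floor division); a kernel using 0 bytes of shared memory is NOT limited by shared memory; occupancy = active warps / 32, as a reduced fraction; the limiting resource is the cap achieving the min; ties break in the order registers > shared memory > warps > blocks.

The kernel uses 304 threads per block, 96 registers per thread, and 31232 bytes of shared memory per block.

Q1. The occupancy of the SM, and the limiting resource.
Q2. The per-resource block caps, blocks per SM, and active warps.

Answer: occupancy 5/16, limited by registers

registers: 1 block
shared memory: 3 blocks
warps: 3 blocks
blocks: 24 blocks

Answer: 1 block, 10 active warps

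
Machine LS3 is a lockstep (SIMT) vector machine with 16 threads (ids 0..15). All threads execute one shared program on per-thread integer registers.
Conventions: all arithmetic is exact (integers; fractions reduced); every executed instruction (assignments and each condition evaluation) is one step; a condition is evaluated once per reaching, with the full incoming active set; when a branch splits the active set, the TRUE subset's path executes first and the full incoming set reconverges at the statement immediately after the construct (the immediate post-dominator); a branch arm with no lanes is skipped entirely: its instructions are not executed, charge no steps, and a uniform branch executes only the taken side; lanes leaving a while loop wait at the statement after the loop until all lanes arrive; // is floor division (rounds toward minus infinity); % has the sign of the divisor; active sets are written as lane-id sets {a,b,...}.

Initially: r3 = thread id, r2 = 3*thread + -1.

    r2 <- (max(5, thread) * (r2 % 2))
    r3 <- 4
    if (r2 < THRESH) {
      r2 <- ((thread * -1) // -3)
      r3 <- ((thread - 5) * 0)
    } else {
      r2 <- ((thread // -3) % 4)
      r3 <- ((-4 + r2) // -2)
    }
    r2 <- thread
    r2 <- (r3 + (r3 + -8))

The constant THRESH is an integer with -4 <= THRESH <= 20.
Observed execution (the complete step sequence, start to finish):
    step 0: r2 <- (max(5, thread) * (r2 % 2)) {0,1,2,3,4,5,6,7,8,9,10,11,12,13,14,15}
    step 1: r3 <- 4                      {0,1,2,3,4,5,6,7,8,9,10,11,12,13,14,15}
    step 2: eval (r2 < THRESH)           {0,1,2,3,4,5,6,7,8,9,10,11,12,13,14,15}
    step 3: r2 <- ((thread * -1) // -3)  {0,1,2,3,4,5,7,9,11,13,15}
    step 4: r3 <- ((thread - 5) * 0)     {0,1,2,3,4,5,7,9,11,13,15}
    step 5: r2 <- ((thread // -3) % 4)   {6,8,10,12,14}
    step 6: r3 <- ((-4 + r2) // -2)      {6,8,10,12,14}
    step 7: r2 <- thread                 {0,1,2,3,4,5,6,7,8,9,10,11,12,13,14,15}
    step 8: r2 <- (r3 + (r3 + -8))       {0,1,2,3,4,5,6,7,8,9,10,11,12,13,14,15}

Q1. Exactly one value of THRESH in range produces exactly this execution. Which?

Answer: THRESH = 6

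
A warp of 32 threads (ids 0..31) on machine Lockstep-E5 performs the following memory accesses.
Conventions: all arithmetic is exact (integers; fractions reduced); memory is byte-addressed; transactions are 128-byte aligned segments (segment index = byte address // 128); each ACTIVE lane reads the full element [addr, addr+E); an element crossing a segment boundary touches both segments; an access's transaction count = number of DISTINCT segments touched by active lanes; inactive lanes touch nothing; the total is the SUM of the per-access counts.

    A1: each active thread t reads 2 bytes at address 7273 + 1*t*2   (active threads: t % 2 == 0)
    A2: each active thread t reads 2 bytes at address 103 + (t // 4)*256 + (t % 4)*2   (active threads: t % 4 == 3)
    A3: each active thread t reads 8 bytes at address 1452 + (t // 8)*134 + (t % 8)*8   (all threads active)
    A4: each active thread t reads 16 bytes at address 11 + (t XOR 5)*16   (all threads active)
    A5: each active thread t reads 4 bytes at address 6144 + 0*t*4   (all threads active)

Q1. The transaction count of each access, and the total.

A1: 2 transactions
A2: 8 transactions
A3: 4 transactions
A4: 5 transactions
A5: 1 transaction

Answer: 2,8,4,5,1; total 20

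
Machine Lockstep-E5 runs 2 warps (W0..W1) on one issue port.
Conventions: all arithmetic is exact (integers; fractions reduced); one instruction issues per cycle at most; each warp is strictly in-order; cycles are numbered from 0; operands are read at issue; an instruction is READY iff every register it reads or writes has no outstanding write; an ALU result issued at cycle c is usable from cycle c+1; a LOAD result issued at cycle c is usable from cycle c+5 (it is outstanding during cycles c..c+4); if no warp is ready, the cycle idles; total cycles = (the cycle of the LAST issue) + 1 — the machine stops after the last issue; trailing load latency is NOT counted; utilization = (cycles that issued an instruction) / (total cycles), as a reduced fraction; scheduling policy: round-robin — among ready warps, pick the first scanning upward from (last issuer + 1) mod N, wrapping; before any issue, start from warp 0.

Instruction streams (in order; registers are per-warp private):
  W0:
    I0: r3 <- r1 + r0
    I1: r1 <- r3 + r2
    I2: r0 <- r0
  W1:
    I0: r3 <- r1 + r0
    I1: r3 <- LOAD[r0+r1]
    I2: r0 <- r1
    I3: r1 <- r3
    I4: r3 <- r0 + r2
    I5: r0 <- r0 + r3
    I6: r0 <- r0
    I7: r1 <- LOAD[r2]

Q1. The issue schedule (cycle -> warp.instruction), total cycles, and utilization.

cycle 0: W0.I0
cycle 1: W1.I0
cycle 2: W0.I1
cycle 3: W1.I1
cycle 4: W0.I2
cycle 5: W1.I2
cycle 6: idle
cycle 7: idle
cycle 8: W1.I3
cycle 9: W1.I4
cycle 10: W1.I5
cycle 11: W1.I6
cycle 12: W1.I7

Answer: 13 cycles, utilization 11/13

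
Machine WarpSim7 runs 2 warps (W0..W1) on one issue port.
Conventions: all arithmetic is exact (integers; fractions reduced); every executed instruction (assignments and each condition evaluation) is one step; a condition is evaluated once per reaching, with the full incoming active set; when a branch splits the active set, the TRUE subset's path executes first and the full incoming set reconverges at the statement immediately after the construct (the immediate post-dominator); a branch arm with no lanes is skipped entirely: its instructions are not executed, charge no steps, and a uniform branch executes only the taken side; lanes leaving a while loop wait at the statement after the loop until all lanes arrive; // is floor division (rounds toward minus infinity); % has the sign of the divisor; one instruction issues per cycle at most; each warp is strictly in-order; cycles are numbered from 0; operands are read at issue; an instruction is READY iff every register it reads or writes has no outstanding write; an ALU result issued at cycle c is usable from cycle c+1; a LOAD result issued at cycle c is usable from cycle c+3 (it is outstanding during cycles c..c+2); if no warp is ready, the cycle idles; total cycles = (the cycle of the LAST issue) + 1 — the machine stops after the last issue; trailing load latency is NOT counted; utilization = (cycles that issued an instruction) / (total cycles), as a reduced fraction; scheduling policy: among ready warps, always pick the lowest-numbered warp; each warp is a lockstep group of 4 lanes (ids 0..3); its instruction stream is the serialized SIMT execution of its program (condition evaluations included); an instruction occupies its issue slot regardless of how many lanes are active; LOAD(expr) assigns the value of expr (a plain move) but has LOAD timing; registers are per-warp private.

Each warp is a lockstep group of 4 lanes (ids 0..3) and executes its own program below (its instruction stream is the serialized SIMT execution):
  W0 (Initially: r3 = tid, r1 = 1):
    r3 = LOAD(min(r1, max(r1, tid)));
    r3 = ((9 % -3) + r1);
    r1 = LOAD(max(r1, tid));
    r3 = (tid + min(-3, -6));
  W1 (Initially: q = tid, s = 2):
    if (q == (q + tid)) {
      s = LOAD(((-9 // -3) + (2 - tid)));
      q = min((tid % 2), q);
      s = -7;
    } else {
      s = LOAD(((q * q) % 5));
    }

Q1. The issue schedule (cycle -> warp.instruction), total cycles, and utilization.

cycle 0: W0.I0
cycle 1: W1.I0
cycle 2: W1.I1
cycle 3: W0.I1
cycle 4: W0.I2
cycle 5: W0.I3
cycle 6: W1.I2
cycle 7: W1.I3
cycle 8: W1.I4

Answer: 9 cycles, utilization 1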